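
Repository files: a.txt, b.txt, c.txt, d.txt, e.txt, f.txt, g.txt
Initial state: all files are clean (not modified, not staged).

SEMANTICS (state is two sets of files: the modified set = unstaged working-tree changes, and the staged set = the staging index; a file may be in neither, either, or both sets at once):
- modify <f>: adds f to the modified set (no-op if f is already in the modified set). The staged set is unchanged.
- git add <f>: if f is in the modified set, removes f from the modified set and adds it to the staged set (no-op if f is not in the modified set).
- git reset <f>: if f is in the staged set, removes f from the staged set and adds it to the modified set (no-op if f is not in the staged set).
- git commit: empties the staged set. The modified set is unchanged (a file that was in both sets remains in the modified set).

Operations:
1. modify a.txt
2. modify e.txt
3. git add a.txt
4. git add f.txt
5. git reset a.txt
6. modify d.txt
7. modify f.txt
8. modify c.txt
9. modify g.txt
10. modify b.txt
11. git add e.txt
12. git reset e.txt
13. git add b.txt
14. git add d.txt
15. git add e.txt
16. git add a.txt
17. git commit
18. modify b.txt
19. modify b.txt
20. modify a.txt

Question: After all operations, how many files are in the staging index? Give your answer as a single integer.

After op 1 (modify a.txt): modified={a.txt} staged={none}
After op 2 (modify e.txt): modified={a.txt, e.txt} staged={none}
After op 3 (git add a.txt): modified={e.txt} staged={a.txt}
After op 4 (git add f.txt): modified={e.txt} staged={a.txt}
After op 5 (git reset a.txt): modified={a.txt, e.txt} staged={none}
After op 6 (modify d.txt): modified={a.txt, d.txt, e.txt} staged={none}
After op 7 (modify f.txt): modified={a.txt, d.txt, e.txt, f.txt} staged={none}
After op 8 (modify c.txt): modified={a.txt, c.txt, d.txt, e.txt, f.txt} staged={none}
After op 9 (modify g.txt): modified={a.txt, c.txt, d.txt, e.txt, f.txt, g.txt} staged={none}
After op 10 (modify b.txt): modified={a.txt, b.txt, c.txt, d.txt, e.txt, f.txt, g.txt} staged={none}
After op 11 (git add e.txt): modified={a.txt, b.txt, c.txt, d.txt, f.txt, g.txt} staged={e.txt}
After op 12 (git reset e.txt): modified={a.txt, b.txt, c.txt, d.txt, e.txt, f.txt, g.txt} staged={none}
After op 13 (git add b.txt): modified={a.txt, c.txt, d.txt, e.txt, f.txt, g.txt} staged={b.txt}
After op 14 (git add d.txt): modified={a.txt, c.txt, e.txt, f.txt, g.txt} staged={b.txt, d.txt}
After op 15 (git add e.txt): modified={a.txt, c.txt, f.txt, g.txt} staged={b.txt, d.txt, e.txt}
After op 16 (git add a.txt): modified={c.txt, f.txt, g.txt} staged={a.txt, b.txt, d.txt, e.txt}
After op 17 (git commit): modified={c.txt, f.txt, g.txt} staged={none}
After op 18 (modify b.txt): modified={b.txt, c.txt, f.txt, g.txt} staged={none}
After op 19 (modify b.txt): modified={b.txt, c.txt, f.txt, g.txt} staged={none}
After op 20 (modify a.txt): modified={a.txt, b.txt, c.txt, f.txt, g.txt} staged={none}
Final staged set: {none} -> count=0

Answer: 0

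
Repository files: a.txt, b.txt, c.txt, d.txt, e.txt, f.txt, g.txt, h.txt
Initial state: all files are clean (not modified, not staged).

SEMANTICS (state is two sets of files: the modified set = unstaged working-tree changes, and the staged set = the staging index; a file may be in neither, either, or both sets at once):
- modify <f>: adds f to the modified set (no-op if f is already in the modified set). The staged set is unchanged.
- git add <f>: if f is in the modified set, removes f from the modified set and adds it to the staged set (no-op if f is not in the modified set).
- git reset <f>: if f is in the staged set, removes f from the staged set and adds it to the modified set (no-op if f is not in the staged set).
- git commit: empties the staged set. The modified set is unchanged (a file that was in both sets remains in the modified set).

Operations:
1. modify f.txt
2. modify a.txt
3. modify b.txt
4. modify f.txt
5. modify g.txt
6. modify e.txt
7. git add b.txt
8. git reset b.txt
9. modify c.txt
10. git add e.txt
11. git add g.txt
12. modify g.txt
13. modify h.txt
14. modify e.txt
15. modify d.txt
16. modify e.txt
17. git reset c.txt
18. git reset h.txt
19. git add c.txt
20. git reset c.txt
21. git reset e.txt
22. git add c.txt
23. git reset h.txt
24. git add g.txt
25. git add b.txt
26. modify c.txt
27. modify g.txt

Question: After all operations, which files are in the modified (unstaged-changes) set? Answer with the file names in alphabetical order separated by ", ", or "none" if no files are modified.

After op 1 (modify f.txt): modified={f.txt} staged={none}
After op 2 (modify a.txt): modified={a.txt, f.txt} staged={none}
After op 3 (modify b.txt): modified={a.txt, b.txt, f.txt} staged={none}
After op 4 (modify f.txt): modified={a.txt, b.txt, f.txt} staged={none}
After op 5 (modify g.txt): modified={a.txt, b.txt, f.txt, g.txt} staged={none}
After op 6 (modify e.txt): modified={a.txt, b.txt, e.txt, f.txt, g.txt} staged={none}
After op 7 (git add b.txt): modified={a.txt, e.txt, f.txt, g.txt} staged={b.txt}
After op 8 (git reset b.txt): modified={a.txt, b.txt, e.txt, f.txt, g.txt} staged={none}
After op 9 (modify c.txt): modified={a.txt, b.txt, c.txt, e.txt, f.txt, g.txt} staged={none}
After op 10 (git add e.txt): modified={a.txt, b.txt, c.txt, f.txt, g.txt} staged={e.txt}
After op 11 (git add g.txt): modified={a.txt, b.txt, c.txt, f.txt} staged={e.txt, g.txt}
After op 12 (modify g.txt): modified={a.txt, b.txt, c.txt, f.txt, g.txt} staged={e.txt, g.txt}
After op 13 (modify h.txt): modified={a.txt, b.txt, c.txt, f.txt, g.txt, h.txt} staged={e.txt, g.txt}
After op 14 (modify e.txt): modified={a.txt, b.txt, c.txt, e.txt, f.txt, g.txt, h.txt} staged={e.txt, g.txt}
After op 15 (modify d.txt): modified={a.txt, b.txt, c.txt, d.txt, e.txt, f.txt, g.txt, h.txt} staged={e.txt, g.txt}
After op 16 (modify e.txt): modified={a.txt, b.txt, c.txt, d.txt, e.txt, f.txt, g.txt, h.txt} staged={e.txt, g.txt}
After op 17 (git reset c.txt): modified={a.txt, b.txt, c.txt, d.txt, e.txt, f.txt, g.txt, h.txt} staged={e.txt, g.txt}
After op 18 (git reset h.txt): modified={a.txt, b.txt, c.txt, d.txt, e.txt, f.txt, g.txt, h.txt} staged={e.txt, g.txt}
After op 19 (git add c.txt): modified={a.txt, b.txt, d.txt, e.txt, f.txt, g.txt, h.txt} staged={c.txt, e.txt, g.txt}
After op 20 (git reset c.txt): modified={a.txt, b.txt, c.txt, d.txt, e.txt, f.txt, g.txt, h.txt} staged={e.txt, g.txt}
After op 21 (git reset e.txt): modified={a.txt, b.txt, c.txt, d.txt, e.txt, f.txt, g.txt, h.txt} staged={g.txt}
After op 22 (git add c.txt): modified={a.txt, b.txt, d.txt, e.txt, f.txt, g.txt, h.txt} staged={c.txt, g.txt}
After op 23 (git reset h.txt): modified={a.txt, b.txt, d.txt, e.txt, f.txt, g.txt, h.txt} staged={c.txt, g.txt}
After op 24 (git add g.txt): modified={a.txt, b.txt, d.txt, e.txt, f.txt, h.txt} staged={c.txt, g.txt}
After op 25 (git add b.txt): modified={a.txt, d.txt, e.txt, f.txt, h.txt} staged={b.txt, c.txt, g.txt}
After op 26 (modify c.txt): modified={a.txt, c.txt, d.txt, e.txt, f.txt, h.txt} staged={b.txt, c.txt, g.txt}
After op 27 (modify g.txt): modified={a.txt, c.txt, d.txt, e.txt, f.txt, g.txt, h.txt} staged={b.txt, c.txt, g.txt}

Answer: a.txt, c.txt, d.txt, e.txt, f.txt, g.txt, h.txt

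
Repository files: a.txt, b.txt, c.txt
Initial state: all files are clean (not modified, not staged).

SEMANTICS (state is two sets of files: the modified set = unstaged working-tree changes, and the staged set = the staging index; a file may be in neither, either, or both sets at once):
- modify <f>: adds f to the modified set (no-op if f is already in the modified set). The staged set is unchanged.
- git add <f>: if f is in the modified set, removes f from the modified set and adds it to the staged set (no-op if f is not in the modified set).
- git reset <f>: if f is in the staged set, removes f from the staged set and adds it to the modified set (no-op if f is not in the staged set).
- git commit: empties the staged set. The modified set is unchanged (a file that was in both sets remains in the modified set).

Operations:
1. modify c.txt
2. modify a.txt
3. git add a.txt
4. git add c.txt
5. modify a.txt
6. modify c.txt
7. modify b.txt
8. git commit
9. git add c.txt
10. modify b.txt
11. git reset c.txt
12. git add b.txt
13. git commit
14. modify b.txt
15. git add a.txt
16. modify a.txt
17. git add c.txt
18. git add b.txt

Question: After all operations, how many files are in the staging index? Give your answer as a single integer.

After op 1 (modify c.txt): modified={c.txt} staged={none}
After op 2 (modify a.txt): modified={a.txt, c.txt} staged={none}
After op 3 (git add a.txt): modified={c.txt} staged={a.txt}
After op 4 (git add c.txt): modified={none} staged={a.txt, c.txt}
After op 5 (modify a.txt): modified={a.txt} staged={a.txt, c.txt}
After op 6 (modify c.txt): modified={a.txt, c.txt} staged={a.txt, c.txt}
After op 7 (modify b.txt): modified={a.txt, b.txt, c.txt} staged={a.txt, c.txt}
After op 8 (git commit): modified={a.txt, b.txt, c.txt} staged={none}
After op 9 (git add c.txt): modified={a.txt, b.txt} staged={c.txt}
After op 10 (modify b.txt): modified={a.txt, b.txt} staged={c.txt}
After op 11 (git reset c.txt): modified={a.txt, b.txt, c.txt} staged={none}
After op 12 (git add b.txt): modified={a.txt, c.txt} staged={b.txt}
After op 13 (git commit): modified={a.txt, c.txt} staged={none}
After op 14 (modify b.txt): modified={a.txt, b.txt, c.txt} staged={none}
After op 15 (git add a.txt): modified={b.txt, c.txt} staged={a.txt}
After op 16 (modify a.txt): modified={a.txt, b.txt, c.txt} staged={a.txt}
After op 17 (git add c.txt): modified={a.txt, b.txt} staged={a.txt, c.txt}
After op 18 (git add b.txt): modified={a.txt} staged={a.txt, b.txt, c.txt}
Final staged set: {a.txt, b.txt, c.txt} -> count=3

Answer: 3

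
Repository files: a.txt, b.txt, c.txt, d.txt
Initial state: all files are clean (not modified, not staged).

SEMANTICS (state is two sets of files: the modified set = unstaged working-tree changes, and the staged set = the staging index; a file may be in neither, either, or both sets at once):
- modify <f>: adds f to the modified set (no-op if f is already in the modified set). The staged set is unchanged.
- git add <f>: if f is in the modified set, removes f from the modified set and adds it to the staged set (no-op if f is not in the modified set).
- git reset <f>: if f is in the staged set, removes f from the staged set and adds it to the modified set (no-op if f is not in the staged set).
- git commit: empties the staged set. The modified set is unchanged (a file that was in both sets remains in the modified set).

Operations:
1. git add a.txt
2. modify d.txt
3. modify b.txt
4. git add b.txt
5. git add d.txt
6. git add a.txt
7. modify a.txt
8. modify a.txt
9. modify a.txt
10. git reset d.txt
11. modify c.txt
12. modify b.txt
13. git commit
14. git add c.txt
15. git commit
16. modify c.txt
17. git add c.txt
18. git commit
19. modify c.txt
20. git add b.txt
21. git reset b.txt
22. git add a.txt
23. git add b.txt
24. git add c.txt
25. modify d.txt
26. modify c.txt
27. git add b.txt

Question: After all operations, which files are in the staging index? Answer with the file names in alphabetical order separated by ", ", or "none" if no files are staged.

After op 1 (git add a.txt): modified={none} staged={none}
After op 2 (modify d.txt): modified={d.txt} staged={none}
After op 3 (modify b.txt): modified={b.txt, d.txt} staged={none}
After op 4 (git add b.txt): modified={d.txt} staged={b.txt}
After op 5 (git add d.txt): modified={none} staged={b.txt, d.txt}
After op 6 (git add a.txt): modified={none} staged={b.txt, d.txt}
After op 7 (modify a.txt): modified={a.txt} staged={b.txt, d.txt}
After op 8 (modify a.txt): modified={a.txt} staged={b.txt, d.txt}
After op 9 (modify a.txt): modified={a.txt} staged={b.txt, d.txt}
After op 10 (git reset d.txt): modified={a.txt, d.txt} staged={b.txt}
After op 11 (modify c.txt): modified={a.txt, c.txt, d.txt} staged={b.txt}
After op 12 (modify b.txt): modified={a.txt, b.txt, c.txt, d.txt} staged={b.txt}
After op 13 (git commit): modified={a.txt, b.txt, c.txt, d.txt} staged={none}
After op 14 (git add c.txt): modified={a.txt, b.txt, d.txt} staged={c.txt}
After op 15 (git commit): modified={a.txt, b.txt, d.txt} staged={none}
After op 16 (modify c.txt): modified={a.txt, b.txt, c.txt, d.txt} staged={none}
After op 17 (git add c.txt): modified={a.txt, b.txt, d.txt} staged={c.txt}
After op 18 (git commit): modified={a.txt, b.txt, d.txt} staged={none}
After op 19 (modify c.txt): modified={a.txt, b.txt, c.txt, d.txt} staged={none}
After op 20 (git add b.txt): modified={a.txt, c.txt, d.txt} staged={b.txt}
After op 21 (git reset b.txt): modified={a.txt, b.txt, c.txt, d.txt} staged={none}
After op 22 (git add a.txt): modified={b.txt, c.txt, d.txt} staged={a.txt}
After op 23 (git add b.txt): modified={c.txt, d.txt} staged={a.txt, b.txt}
After op 24 (git add c.txt): modified={d.txt} staged={a.txt, b.txt, c.txt}
After op 25 (modify d.txt): modified={d.txt} staged={a.txt, b.txt, c.txt}
After op 26 (modify c.txt): modified={c.txt, d.txt} staged={a.txt, b.txt, c.txt}
After op 27 (git add b.txt): modified={c.txt, d.txt} staged={a.txt, b.txt, c.txt}

Answer: a.txt, b.txt, c.txt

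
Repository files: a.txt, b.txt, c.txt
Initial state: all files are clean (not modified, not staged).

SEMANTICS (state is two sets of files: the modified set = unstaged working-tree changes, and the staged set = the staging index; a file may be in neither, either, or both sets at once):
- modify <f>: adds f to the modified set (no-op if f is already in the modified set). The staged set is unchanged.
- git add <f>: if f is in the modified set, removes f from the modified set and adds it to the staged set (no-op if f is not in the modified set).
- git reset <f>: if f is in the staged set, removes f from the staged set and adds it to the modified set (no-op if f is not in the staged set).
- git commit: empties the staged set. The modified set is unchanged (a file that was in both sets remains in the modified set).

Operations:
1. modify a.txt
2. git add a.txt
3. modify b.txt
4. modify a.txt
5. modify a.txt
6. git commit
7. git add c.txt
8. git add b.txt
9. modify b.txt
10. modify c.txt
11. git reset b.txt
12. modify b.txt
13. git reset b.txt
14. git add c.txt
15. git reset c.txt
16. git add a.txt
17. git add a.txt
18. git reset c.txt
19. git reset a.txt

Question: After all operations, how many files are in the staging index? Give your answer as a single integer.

After op 1 (modify a.txt): modified={a.txt} staged={none}
After op 2 (git add a.txt): modified={none} staged={a.txt}
After op 3 (modify b.txt): modified={b.txt} staged={a.txt}
After op 4 (modify a.txt): modified={a.txt, b.txt} staged={a.txt}
After op 5 (modify a.txt): modified={a.txt, b.txt} staged={a.txt}
After op 6 (git commit): modified={a.txt, b.txt} staged={none}
After op 7 (git add c.txt): modified={a.txt, b.txt} staged={none}
After op 8 (git add b.txt): modified={a.txt} staged={b.txt}
After op 9 (modify b.txt): modified={a.txt, b.txt} staged={b.txt}
After op 10 (modify c.txt): modified={a.txt, b.txt, c.txt} staged={b.txt}
After op 11 (git reset b.txt): modified={a.txt, b.txt, c.txt} staged={none}
After op 12 (modify b.txt): modified={a.txt, b.txt, c.txt} staged={none}
After op 13 (git reset b.txt): modified={a.txt, b.txt, c.txt} staged={none}
After op 14 (git add c.txt): modified={a.txt, b.txt} staged={c.txt}
After op 15 (git reset c.txt): modified={a.txt, b.txt, c.txt} staged={none}
After op 16 (git add a.txt): modified={b.txt, c.txt} staged={a.txt}
After op 17 (git add a.txt): modified={b.txt, c.txt} staged={a.txt}
After op 18 (git reset c.txt): modified={b.txt, c.txt} staged={a.txt}
After op 19 (git reset a.txt): modified={a.txt, b.txt, c.txt} staged={none}
Final staged set: {none} -> count=0

Answer: 0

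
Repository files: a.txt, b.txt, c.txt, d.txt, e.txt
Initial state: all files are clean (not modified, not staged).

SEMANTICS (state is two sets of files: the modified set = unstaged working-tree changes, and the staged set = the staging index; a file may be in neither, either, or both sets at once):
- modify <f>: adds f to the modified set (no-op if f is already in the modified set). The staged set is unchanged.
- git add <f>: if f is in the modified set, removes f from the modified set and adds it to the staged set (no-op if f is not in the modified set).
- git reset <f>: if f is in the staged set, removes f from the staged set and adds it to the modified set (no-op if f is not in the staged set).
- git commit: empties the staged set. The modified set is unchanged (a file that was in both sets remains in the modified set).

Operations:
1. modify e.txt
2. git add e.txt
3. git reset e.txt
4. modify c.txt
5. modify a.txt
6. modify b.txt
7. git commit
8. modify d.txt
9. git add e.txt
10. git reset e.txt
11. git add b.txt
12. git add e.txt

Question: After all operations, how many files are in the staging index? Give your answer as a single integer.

After op 1 (modify e.txt): modified={e.txt} staged={none}
After op 2 (git add e.txt): modified={none} staged={e.txt}
After op 3 (git reset e.txt): modified={e.txt} staged={none}
After op 4 (modify c.txt): modified={c.txt, e.txt} staged={none}
After op 5 (modify a.txt): modified={a.txt, c.txt, e.txt} staged={none}
After op 6 (modify b.txt): modified={a.txt, b.txt, c.txt, e.txt} staged={none}
After op 7 (git commit): modified={a.txt, b.txt, c.txt, e.txt} staged={none}
After op 8 (modify d.txt): modified={a.txt, b.txt, c.txt, d.txt, e.txt} staged={none}
After op 9 (git add e.txt): modified={a.txt, b.txt, c.txt, d.txt} staged={e.txt}
After op 10 (git reset e.txt): modified={a.txt, b.txt, c.txt, d.txt, e.txt} staged={none}
After op 11 (git add b.txt): modified={a.txt, c.txt, d.txt, e.txt} staged={b.txt}
After op 12 (git add e.txt): modified={a.txt, c.txt, d.txt} staged={b.txt, e.txt}
Final staged set: {b.txt, e.txt} -> count=2

Answer: 2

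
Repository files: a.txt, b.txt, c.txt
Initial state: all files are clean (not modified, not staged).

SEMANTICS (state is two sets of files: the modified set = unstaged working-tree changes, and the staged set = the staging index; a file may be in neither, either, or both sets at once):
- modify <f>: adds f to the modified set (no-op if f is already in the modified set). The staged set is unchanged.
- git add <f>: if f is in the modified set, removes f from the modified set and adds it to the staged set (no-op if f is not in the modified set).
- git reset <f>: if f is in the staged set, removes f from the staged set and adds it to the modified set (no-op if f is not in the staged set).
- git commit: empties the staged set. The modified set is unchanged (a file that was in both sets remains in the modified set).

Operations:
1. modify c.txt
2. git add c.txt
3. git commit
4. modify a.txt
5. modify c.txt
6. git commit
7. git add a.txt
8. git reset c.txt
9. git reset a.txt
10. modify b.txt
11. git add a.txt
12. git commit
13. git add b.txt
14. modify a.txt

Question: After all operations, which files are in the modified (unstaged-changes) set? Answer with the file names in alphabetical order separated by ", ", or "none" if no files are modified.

After op 1 (modify c.txt): modified={c.txt} staged={none}
After op 2 (git add c.txt): modified={none} staged={c.txt}
After op 3 (git commit): modified={none} staged={none}
After op 4 (modify a.txt): modified={a.txt} staged={none}
After op 5 (modify c.txt): modified={a.txt, c.txt} staged={none}
After op 6 (git commit): modified={a.txt, c.txt} staged={none}
After op 7 (git add a.txt): modified={c.txt} staged={a.txt}
After op 8 (git reset c.txt): modified={c.txt} staged={a.txt}
After op 9 (git reset a.txt): modified={a.txt, c.txt} staged={none}
After op 10 (modify b.txt): modified={a.txt, b.txt, c.txt} staged={none}
After op 11 (git add a.txt): modified={b.txt, c.txt} staged={a.txt}
After op 12 (git commit): modified={b.txt, c.txt} staged={none}
After op 13 (git add b.txt): modified={c.txt} staged={b.txt}
After op 14 (modify a.txt): modified={a.txt, c.txt} staged={b.txt}

Answer: a.txt, c.txt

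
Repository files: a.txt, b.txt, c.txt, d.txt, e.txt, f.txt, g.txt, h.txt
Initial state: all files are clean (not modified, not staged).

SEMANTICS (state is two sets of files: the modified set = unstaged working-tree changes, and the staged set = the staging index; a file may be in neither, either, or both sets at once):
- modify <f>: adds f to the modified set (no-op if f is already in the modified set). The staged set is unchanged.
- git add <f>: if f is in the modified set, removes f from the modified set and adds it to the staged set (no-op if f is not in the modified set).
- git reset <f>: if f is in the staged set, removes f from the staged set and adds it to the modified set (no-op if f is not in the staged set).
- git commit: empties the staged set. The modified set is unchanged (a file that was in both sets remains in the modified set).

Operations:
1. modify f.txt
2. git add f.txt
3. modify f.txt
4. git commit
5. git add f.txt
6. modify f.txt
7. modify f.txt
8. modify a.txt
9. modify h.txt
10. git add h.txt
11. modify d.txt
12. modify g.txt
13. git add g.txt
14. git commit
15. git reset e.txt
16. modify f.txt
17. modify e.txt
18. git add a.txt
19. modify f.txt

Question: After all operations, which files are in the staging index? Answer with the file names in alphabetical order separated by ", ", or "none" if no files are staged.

Answer: a.txt

Derivation:
After op 1 (modify f.txt): modified={f.txt} staged={none}
After op 2 (git add f.txt): modified={none} staged={f.txt}
After op 3 (modify f.txt): modified={f.txt} staged={f.txt}
After op 4 (git commit): modified={f.txt} staged={none}
After op 5 (git add f.txt): modified={none} staged={f.txt}
After op 6 (modify f.txt): modified={f.txt} staged={f.txt}
After op 7 (modify f.txt): modified={f.txt} staged={f.txt}
After op 8 (modify a.txt): modified={a.txt, f.txt} staged={f.txt}
After op 9 (modify h.txt): modified={a.txt, f.txt, h.txt} staged={f.txt}
After op 10 (git add h.txt): modified={a.txt, f.txt} staged={f.txt, h.txt}
After op 11 (modify d.txt): modified={a.txt, d.txt, f.txt} staged={f.txt, h.txt}
After op 12 (modify g.txt): modified={a.txt, d.txt, f.txt, g.txt} staged={f.txt, h.txt}
After op 13 (git add g.txt): modified={a.txt, d.txt, f.txt} staged={f.txt, g.txt, h.txt}
After op 14 (git commit): modified={a.txt, d.txt, f.txt} staged={none}
After op 15 (git reset e.txt): modified={a.txt, d.txt, f.txt} staged={none}
After op 16 (modify f.txt): modified={a.txt, d.txt, f.txt} staged={none}
After op 17 (modify e.txt): modified={a.txt, d.txt, e.txt, f.txt} staged={none}
After op 18 (git add a.txt): modified={d.txt, e.txt, f.txt} staged={a.txt}
After op 19 (modify f.txt): modified={d.txt, e.txt, f.txt} staged={a.txt}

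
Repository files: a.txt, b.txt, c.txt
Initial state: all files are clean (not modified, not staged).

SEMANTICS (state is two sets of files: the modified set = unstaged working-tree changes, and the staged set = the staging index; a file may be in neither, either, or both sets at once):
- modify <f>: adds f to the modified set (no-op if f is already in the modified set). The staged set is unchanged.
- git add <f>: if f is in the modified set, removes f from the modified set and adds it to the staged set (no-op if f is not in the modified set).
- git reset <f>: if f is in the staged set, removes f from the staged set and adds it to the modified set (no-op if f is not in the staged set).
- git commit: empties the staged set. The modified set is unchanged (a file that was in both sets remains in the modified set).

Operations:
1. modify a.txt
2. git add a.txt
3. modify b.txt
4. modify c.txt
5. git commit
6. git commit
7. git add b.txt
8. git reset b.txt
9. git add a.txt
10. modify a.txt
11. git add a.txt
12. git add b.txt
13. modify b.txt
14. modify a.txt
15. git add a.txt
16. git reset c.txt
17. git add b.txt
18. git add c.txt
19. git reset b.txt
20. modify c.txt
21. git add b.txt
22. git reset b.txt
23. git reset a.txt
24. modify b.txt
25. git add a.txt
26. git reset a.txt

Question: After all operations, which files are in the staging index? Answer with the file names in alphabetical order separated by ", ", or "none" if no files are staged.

Answer: c.txt

Derivation:
After op 1 (modify a.txt): modified={a.txt} staged={none}
After op 2 (git add a.txt): modified={none} staged={a.txt}
After op 3 (modify b.txt): modified={b.txt} staged={a.txt}
After op 4 (modify c.txt): modified={b.txt, c.txt} staged={a.txt}
After op 5 (git commit): modified={b.txt, c.txt} staged={none}
After op 6 (git commit): modified={b.txt, c.txt} staged={none}
After op 7 (git add b.txt): modified={c.txt} staged={b.txt}
After op 8 (git reset b.txt): modified={b.txt, c.txt} staged={none}
After op 9 (git add a.txt): modified={b.txt, c.txt} staged={none}
After op 10 (modify a.txt): modified={a.txt, b.txt, c.txt} staged={none}
After op 11 (git add a.txt): modified={b.txt, c.txt} staged={a.txt}
After op 12 (git add b.txt): modified={c.txt} staged={a.txt, b.txt}
After op 13 (modify b.txt): modified={b.txt, c.txt} staged={a.txt, b.txt}
After op 14 (modify a.txt): modified={a.txt, b.txt, c.txt} staged={a.txt, b.txt}
After op 15 (git add a.txt): modified={b.txt, c.txt} staged={a.txt, b.txt}
After op 16 (git reset c.txt): modified={b.txt, c.txt} staged={a.txt, b.txt}
After op 17 (git add b.txt): modified={c.txt} staged={a.txt, b.txt}
After op 18 (git add c.txt): modified={none} staged={a.txt, b.txt, c.txt}
After op 19 (git reset b.txt): modified={b.txt} staged={a.txt, c.txt}
After op 20 (modify c.txt): modified={b.txt, c.txt} staged={a.txt, c.txt}
After op 21 (git add b.txt): modified={c.txt} staged={a.txt, b.txt, c.txt}
After op 22 (git reset b.txt): modified={b.txt, c.txt} staged={a.txt, c.txt}
After op 23 (git reset a.txt): modified={a.txt, b.txt, c.txt} staged={c.txt}
After op 24 (modify b.txt): modified={a.txt, b.txt, c.txt} staged={c.txt}
After op 25 (git add a.txt): modified={b.txt, c.txt} staged={a.txt, c.txt}
After op 26 (git reset a.txt): modified={a.txt, b.txt, c.txt} staged={c.txt}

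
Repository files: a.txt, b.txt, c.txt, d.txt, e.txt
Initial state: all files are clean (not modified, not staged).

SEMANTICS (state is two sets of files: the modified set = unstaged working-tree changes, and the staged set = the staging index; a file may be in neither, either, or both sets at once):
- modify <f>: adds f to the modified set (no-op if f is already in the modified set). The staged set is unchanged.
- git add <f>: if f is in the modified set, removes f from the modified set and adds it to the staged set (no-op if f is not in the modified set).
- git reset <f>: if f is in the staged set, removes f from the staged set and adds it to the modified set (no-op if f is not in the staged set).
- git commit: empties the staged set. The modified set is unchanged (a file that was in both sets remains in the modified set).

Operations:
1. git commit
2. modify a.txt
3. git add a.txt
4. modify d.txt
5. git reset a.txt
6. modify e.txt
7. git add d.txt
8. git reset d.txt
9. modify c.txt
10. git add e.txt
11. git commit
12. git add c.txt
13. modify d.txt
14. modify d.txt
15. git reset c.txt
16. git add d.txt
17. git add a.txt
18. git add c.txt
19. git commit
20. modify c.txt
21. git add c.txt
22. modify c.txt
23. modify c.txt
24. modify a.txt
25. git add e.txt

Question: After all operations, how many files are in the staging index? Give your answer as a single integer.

Answer: 1

Derivation:
After op 1 (git commit): modified={none} staged={none}
After op 2 (modify a.txt): modified={a.txt} staged={none}
After op 3 (git add a.txt): modified={none} staged={a.txt}
After op 4 (modify d.txt): modified={d.txt} staged={a.txt}
After op 5 (git reset a.txt): modified={a.txt, d.txt} staged={none}
After op 6 (modify e.txt): modified={a.txt, d.txt, e.txt} staged={none}
After op 7 (git add d.txt): modified={a.txt, e.txt} staged={d.txt}
After op 8 (git reset d.txt): modified={a.txt, d.txt, e.txt} staged={none}
After op 9 (modify c.txt): modified={a.txt, c.txt, d.txt, e.txt} staged={none}
After op 10 (git add e.txt): modified={a.txt, c.txt, d.txt} staged={e.txt}
After op 11 (git commit): modified={a.txt, c.txt, d.txt} staged={none}
After op 12 (git add c.txt): modified={a.txt, d.txt} staged={c.txt}
After op 13 (modify d.txt): modified={a.txt, d.txt} staged={c.txt}
After op 14 (modify d.txt): modified={a.txt, d.txt} staged={c.txt}
After op 15 (git reset c.txt): modified={a.txt, c.txt, d.txt} staged={none}
After op 16 (git add d.txt): modified={a.txt, c.txt} staged={d.txt}
After op 17 (git add a.txt): modified={c.txt} staged={a.txt, d.txt}
After op 18 (git add c.txt): modified={none} staged={a.txt, c.txt, d.txt}
After op 19 (git commit): modified={none} staged={none}
After op 20 (modify c.txt): modified={c.txt} staged={none}
After op 21 (git add c.txt): modified={none} staged={c.txt}
After op 22 (modify c.txt): modified={c.txt} staged={c.txt}
After op 23 (modify c.txt): modified={c.txt} staged={c.txt}
After op 24 (modify a.txt): modified={a.txt, c.txt} staged={c.txt}
After op 25 (git add e.txt): modified={a.txt, c.txt} staged={c.txt}
Final staged set: {c.txt} -> count=1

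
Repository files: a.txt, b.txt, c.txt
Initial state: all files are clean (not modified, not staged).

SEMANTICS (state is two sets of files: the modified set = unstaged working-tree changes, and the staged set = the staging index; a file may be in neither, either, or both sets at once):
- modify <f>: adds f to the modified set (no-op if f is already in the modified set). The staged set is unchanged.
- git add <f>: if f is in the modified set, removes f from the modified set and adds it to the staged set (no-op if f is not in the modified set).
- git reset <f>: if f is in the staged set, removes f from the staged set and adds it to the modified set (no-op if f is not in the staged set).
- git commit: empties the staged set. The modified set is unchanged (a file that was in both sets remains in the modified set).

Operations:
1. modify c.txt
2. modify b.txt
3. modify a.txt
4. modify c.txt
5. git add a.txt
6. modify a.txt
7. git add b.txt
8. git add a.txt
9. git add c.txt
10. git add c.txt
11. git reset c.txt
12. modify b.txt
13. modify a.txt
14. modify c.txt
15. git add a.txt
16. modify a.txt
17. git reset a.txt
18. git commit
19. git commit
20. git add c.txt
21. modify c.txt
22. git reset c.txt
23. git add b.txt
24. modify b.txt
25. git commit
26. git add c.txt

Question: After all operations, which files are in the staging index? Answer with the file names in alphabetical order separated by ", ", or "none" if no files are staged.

After op 1 (modify c.txt): modified={c.txt} staged={none}
After op 2 (modify b.txt): modified={b.txt, c.txt} staged={none}
After op 3 (modify a.txt): modified={a.txt, b.txt, c.txt} staged={none}
After op 4 (modify c.txt): modified={a.txt, b.txt, c.txt} staged={none}
After op 5 (git add a.txt): modified={b.txt, c.txt} staged={a.txt}
After op 6 (modify a.txt): modified={a.txt, b.txt, c.txt} staged={a.txt}
After op 7 (git add b.txt): modified={a.txt, c.txt} staged={a.txt, b.txt}
After op 8 (git add a.txt): modified={c.txt} staged={a.txt, b.txt}
After op 9 (git add c.txt): modified={none} staged={a.txt, b.txt, c.txt}
After op 10 (git add c.txt): modified={none} staged={a.txt, b.txt, c.txt}
After op 11 (git reset c.txt): modified={c.txt} staged={a.txt, b.txt}
After op 12 (modify b.txt): modified={b.txt, c.txt} staged={a.txt, b.txt}
After op 13 (modify a.txt): modified={a.txt, b.txt, c.txt} staged={a.txt, b.txt}
After op 14 (modify c.txt): modified={a.txt, b.txt, c.txt} staged={a.txt, b.txt}
After op 15 (git add a.txt): modified={b.txt, c.txt} staged={a.txt, b.txt}
After op 16 (modify a.txt): modified={a.txt, b.txt, c.txt} staged={a.txt, b.txt}
After op 17 (git reset a.txt): modified={a.txt, b.txt, c.txt} staged={b.txt}
After op 18 (git commit): modified={a.txt, b.txt, c.txt} staged={none}
After op 19 (git commit): modified={a.txt, b.txt, c.txt} staged={none}
After op 20 (git add c.txt): modified={a.txt, b.txt} staged={c.txt}
After op 21 (modify c.txt): modified={a.txt, b.txt, c.txt} staged={c.txt}
After op 22 (git reset c.txt): modified={a.txt, b.txt, c.txt} staged={none}
After op 23 (git add b.txt): modified={a.txt, c.txt} staged={b.txt}
After op 24 (modify b.txt): modified={a.txt, b.txt, c.txt} staged={b.txt}
After op 25 (git commit): modified={a.txt, b.txt, c.txt} staged={none}
After op 26 (git add c.txt): modified={a.txt, b.txt} staged={c.txt}

Answer: c.txt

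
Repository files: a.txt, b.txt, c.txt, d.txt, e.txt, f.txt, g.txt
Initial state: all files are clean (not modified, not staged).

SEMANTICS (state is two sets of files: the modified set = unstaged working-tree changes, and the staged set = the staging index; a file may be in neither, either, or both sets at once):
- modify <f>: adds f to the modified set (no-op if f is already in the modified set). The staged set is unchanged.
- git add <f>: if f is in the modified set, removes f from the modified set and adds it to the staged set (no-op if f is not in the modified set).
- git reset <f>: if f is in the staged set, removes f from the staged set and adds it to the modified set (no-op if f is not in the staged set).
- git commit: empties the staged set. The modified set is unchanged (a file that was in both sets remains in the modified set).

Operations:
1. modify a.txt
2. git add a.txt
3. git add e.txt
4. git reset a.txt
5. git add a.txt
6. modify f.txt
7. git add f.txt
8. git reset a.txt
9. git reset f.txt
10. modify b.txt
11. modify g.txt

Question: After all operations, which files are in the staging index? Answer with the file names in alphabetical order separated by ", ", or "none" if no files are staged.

After op 1 (modify a.txt): modified={a.txt} staged={none}
After op 2 (git add a.txt): modified={none} staged={a.txt}
After op 3 (git add e.txt): modified={none} staged={a.txt}
After op 4 (git reset a.txt): modified={a.txt} staged={none}
After op 5 (git add a.txt): modified={none} staged={a.txt}
After op 6 (modify f.txt): modified={f.txt} staged={a.txt}
After op 7 (git add f.txt): modified={none} staged={a.txt, f.txt}
After op 8 (git reset a.txt): modified={a.txt} staged={f.txt}
After op 9 (git reset f.txt): modified={a.txt, f.txt} staged={none}
After op 10 (modify b.txt): modified={a.txt, b.txt, f.txt} staged={none}
After op 11 (modify g.txt): modified={a.txt, b.txt, f.txt, g.txt} staged={none}

Answer: none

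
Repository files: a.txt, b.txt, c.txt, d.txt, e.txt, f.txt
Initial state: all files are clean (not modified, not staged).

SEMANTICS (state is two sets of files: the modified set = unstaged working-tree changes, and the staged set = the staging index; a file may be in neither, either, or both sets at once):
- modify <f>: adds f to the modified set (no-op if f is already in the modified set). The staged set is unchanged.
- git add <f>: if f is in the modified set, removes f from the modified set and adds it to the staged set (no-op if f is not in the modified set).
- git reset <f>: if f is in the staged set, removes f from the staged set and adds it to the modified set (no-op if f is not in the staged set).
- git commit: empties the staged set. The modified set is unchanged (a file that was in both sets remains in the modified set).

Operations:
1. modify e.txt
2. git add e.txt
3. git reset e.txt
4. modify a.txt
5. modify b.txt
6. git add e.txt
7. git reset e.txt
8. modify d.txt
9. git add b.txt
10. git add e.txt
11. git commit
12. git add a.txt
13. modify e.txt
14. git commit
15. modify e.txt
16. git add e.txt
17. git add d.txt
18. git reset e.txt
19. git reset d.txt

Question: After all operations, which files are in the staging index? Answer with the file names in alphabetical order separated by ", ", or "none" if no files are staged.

After op 1 (modify e.txt): modified={e.txt} staged={none}
After op 2 (git add e.txt): modified={none} staged={e.txt}
After op 3 (git reset e.txt): modified={e.txt} staged={none}
After op 4 (modify a.txt): modified={a.txt, e.txt} staged={none}
After op 5 (modify b.txt): modified={a.txt, b.txt, e.txt} staged={none}
After op 6 (git add e.txt): modified={a.txt, b.txt} staged={e.txt}
After op 7 (git reset e.txt): modified={a.txt, b.txt, e.txt} staged={none}
After op 8 (modify d.txt): modified={a.txt, b.txt, d.txt, e.txt} staged={none}
After op 9 (git add b.txt): modified={a.txt, d.txt, e.txt} staged={b.txt}
After op 10 (git add e.txt): modified={a.txt, d.txt} staged={b.txt, e.txt}
After op 11 (git commit): modified={a.txt, d.txt} staged={none}
After op 12 (git add a.txt): modified={d.txt} staged={a.txt}
After op 13 (modify e.txt): modified={d.txt, e.txt} staged={a.txt}
After op 14 (git commit): modified={d.txt, e.txt} staged={none}
After op 15 (modify e.txt): modified={d.txt, e.txt} staged={none}
After op 16 (git add e.txt): modified={d.txt} staged={e.txt}
After op 17 (git add d.txt): modified={none} staged={d.txt, e.txt}
After op 18 (git reset e.txt): modified={e.txt} staged={d.txt}
After op 19 (git reset d.txt): modified={d.txt, e.txt} staged={none}

Answer: none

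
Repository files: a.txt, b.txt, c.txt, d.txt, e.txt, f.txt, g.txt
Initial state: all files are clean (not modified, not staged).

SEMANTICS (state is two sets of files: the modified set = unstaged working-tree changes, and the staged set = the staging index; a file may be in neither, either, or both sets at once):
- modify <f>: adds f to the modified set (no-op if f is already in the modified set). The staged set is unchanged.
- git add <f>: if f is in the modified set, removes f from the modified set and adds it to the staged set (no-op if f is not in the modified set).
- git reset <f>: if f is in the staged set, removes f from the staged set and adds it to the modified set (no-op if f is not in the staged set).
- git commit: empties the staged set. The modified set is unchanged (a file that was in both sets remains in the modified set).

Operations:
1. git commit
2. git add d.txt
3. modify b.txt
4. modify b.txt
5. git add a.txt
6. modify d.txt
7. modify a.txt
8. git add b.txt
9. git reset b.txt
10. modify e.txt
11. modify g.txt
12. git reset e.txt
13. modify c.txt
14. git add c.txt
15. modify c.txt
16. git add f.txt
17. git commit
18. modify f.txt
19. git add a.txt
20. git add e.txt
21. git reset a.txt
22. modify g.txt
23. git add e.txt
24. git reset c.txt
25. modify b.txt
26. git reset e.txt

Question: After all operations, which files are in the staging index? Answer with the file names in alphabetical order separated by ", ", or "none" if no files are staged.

After op 1 (git commit): modified={none} staged={none}
After op 2 (git add d.txt): modified={none} staged={none}
After op 3 (modify b.txt): modified={b.txt} staged={none}
After op 4 (modify b.txt): modified={b.txt} staged={none}
After op 5 (git add a.txt): modified={b.txt} staged={none}
After op 6 (modify d.txt): modified={b.txt, d.txt} staged={none}
After op 7 (modify a.txt): modified={a.txt, b.txt, d.txt} staged={none}
After op 8 (git add b.txt): modified={a.txt, d.txt} staged={b.txt}
After op 9 (git reset b.txt): modified={a.txt, b.txt, d.txt} staged={none}
After op 10 (modify e.txt): modified={a.txt, b.txt, d.txt, e.txt} staged={none}
After op 11 (modify g.txt): modified={a.txt, b.txt, d.txt, e.txt, g.txt} staged={none}
After op 12 (git reset e.txt): modified={a.txt, b.txt, d.txt, e.txt, g.txt} staged={none}
After op 13 (modify c.txt): modified={a.txt, b.txt, c.txt, d.txt, e.txt, g.txt} staged={none}
After op 14 (git add c.txt): modified={a.txt, b.txt, d.txt, e.txt, g.txt} staged={c.txt}
After op 15 (modify c.txt): modified={a.txt, b.txt, c.txt, d.txt, e.txt, g.txt} staged={c.txt}
After op 16 (git add f.txt): modified={a.txt, b.txt, c.txt, d.txt, e.txt, g.txt} staged={c.txt}
After op 17 (git commit): modified={a.txt, b.txt, c.txt, d.txt, e.txt, g.txt} staged={none}
After op 18 (modify f.txt): modified={a.txt, b.txt, c.txt, d.txt, e.txt, f.txt, g.txt} staged={none}
After op 19 (git add a.txt): modified={b.txt, c.txt, d.txt, e.txt, f.txt, g.txt} staged={a.txt}
After op 20 (git add e.txt): modified={b.txt, c.txt, d.txt, f.txt, g.txt} staged={a.txt, e.txt}
After op 21 (git reset a.txt): modified={a.txt, b.txt, c.txt, d.txt, f.txt, g.txt} staged={e.txt}
After op 22 (modify g.txt): modified={a.txt, b.txt, c.txt, d.txt, f.txt, g.txt} staged={e.txt}
After op 23 (git add e.txt): modified={a.txt, b.txt, c.txt, d.txt, f.txt, g.txt} staged={e.txt}
After op 24 (git reset c.txt): modified={a.txt, b.txt, c.txt, d.txt, f.txt, g.txt} staged={e.txt}
After op 25 (modify b.txt): modified={a.txt, b.txt, c.txt, d.txt, f.txt, g.txt} staged={e.txt}
After op 26 (git reset e.txt): modified={a.txt, b.txt, c.txt, d.txt, e.txt, f.txt, g.txt} staged={none}

Answer: none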